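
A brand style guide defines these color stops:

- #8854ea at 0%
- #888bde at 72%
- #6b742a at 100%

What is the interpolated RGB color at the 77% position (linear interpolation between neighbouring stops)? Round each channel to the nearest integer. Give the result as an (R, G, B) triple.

(131, 135, 190)

77% lies between the 72% and 100% stops, so the local fraction is t = (77 − 72)/(100 − 72) = 5/28 ≈ 0.1786.
#888bde → (136, 139, 222); #6b742a → (107, 116, 42).
R = 136 + 0.1786 × (107 − 136) = 130.821 → 131
G = 139 + 0.1786 × (116 − 139) = 134.892 → 135
B = 222 + 0.1786 × (42 − 222) = 189.852 → 190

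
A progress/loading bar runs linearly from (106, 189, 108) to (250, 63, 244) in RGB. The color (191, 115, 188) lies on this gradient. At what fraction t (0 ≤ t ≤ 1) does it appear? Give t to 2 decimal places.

0.59

Invert the lerp on the R channel (largest span, 144): t = (191 − 106) / (250 − 106) = 85/144 = 0.59028.
Check on G: (115 − 189)/(63 − 189) = 0.5873 ✓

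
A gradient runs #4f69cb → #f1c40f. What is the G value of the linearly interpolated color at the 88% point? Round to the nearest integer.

185

G₁ = 105 (from #4f69cb), G₂ = 196 (from #f1c40f).
G = 105 + 0.88 × (196 − 105) = 185.08 → 185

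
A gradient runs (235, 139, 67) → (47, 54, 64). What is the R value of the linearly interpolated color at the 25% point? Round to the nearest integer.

R = 235 + 0.25 × (47 − 235) = 188 → 188

188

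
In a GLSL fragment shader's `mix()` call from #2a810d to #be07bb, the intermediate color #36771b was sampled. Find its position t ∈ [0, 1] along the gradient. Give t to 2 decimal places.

0.08

Invert the lerp on the B channel (largest span, 174): t = (27 − 13) / (187 − 13) = 14/174 = 0.08046.
Check on R: (54 − 42)/(190 − 42) = 0.08108 ✓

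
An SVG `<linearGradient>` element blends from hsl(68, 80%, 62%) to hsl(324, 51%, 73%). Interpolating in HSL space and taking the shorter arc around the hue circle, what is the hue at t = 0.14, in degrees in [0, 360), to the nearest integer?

Hue: 324 − 68 = 256°, but |256| > 180 so the shorter arc goes the other way: Δh = 256 − 360 = -104°.
H = 68 + 0.14 × (-104) = 53.44 → 53°

53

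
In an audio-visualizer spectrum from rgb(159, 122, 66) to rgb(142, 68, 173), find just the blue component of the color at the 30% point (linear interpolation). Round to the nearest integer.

B = 66 + 0.3 × (173 − 66) = 98.1 → 98

98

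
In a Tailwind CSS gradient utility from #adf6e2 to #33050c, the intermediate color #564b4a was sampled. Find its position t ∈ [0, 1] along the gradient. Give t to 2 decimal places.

0.71

Invert the lerp on the G channel (largest span, 241): t = (75 − 246) / (5 − 246) = -171/-241 = 0.70954.
Check on R: (86 − 173)/(51 − 173) = 0.7131 ✓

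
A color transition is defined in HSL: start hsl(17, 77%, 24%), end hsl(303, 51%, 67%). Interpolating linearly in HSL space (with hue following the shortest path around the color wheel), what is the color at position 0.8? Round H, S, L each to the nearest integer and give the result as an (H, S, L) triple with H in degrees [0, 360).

Hue: 303 − 17 = 286°, but |286| > 180 so the shorter arc goes the other way: Δh = 286 − 360 = -74°.
H = 17 + 0.8 × (-74) = -42.2 → -42 → -42 mod 360 = 318°
S = 77 + 0.8 × (51 − 77) = 56.2 → 56%
L = 24 + 0.8 × (67 − 24) = 58.4 → 58%

(318, 56, 58)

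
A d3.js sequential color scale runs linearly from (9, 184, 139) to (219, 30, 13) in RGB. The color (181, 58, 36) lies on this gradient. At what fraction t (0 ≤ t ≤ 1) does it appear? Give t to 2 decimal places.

0.82

Invert the lerp on the R channel (largest span, 210): t = (181 − 9) / (219 − 9) = 172/210 = 0.81905.
Check on G: (58 − 184)/(30 − 184) = 0.8182 ✓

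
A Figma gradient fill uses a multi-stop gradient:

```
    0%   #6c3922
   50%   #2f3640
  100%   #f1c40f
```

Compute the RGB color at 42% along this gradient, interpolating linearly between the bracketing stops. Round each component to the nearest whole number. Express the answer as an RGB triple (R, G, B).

42% lies between the 0% and 50% stops, so the local fraction is t = (42 − 0)/(50 − 0) = 42/50 ≈ 0.84.
#6c3922 → (108, 57, 34); #2f3640 → (47, 54, 64).
R = 108 + 0.84 × (47 − 108) = 56.76 → 57
G = 57 + 0.84 × (54 − 57) = 54.48 → 54
B = 34 + 0.84 × (64 − 34) = 59.2 → 59

(57, 54, 59)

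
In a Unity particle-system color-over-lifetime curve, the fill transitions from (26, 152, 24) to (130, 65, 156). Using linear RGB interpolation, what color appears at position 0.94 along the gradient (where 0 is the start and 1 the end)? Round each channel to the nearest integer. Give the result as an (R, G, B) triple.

(124, 70, 148)

R = 26 + 0.94 × (130 − 26) = 26 + 0.94 × 104 = 123.76 → 124
G = 152 + 0.94 × (65 − 152) = 152 + 0.94 × -87 = 70.22 → 70
B = 24 + 0.94 × (156 − 24) = 24 + 0.94 × 132 = 148.08 → 148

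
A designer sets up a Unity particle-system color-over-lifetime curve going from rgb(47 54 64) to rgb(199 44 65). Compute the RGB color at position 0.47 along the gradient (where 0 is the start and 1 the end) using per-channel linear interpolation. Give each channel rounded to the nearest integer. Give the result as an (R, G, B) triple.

R = 47 + 0.47 × (199 − 47) = 47 + 0.47 × 152 = 118.44 → 118
G = 54 + 0.47 × (44 − 54) = 54 + 0.47 × -10 = 49.3 → 49
B = 64 + 0.47 × (65 − 64) = 64 + 0.47 × 1 = 64.47 → 64

(118, 49, 64)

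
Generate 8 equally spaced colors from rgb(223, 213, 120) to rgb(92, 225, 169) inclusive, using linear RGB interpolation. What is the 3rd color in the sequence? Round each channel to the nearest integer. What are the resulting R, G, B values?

(186, 216, 134)

With 8 swatches and endpoints inclusive, swatch 3 sits at t = (3 − 1)/(8 − 1) = 2/7 ≈ 0.2857.
R = 223 + 0.2857 × (92 − 223) = 185.573 → 186
G = 213 + 0.2857 × (225 − 213) = 216.428 → 216
B = 120 + 0.2857 × (169 − 120) = 133.999 → 134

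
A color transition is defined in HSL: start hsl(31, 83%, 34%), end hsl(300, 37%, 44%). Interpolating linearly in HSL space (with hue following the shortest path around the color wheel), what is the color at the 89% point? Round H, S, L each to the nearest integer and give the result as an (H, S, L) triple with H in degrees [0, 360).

(310, 42, 43)

Hue: 300 − 31 = 269°, but |269| > 180 so the shorter arc goes the other way: Δh = 269 − 360 = -91°.
H = 31 + 0.89 × (-91) = -49.99 → -50 → -50 mod 360 = 310°
S = 83 + 0.89 × (37 − 83) = 42.06 → 42%
L = 34 + 0.89 × (44 − 34) = 42.9 → 43%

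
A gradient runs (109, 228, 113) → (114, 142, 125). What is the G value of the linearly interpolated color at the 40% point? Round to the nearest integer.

194

G = 228 + 0.4 × (142 − 228) = 193.6 → 194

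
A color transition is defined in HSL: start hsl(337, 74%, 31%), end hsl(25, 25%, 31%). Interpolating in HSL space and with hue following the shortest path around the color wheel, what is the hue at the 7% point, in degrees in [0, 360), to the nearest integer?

340

Hue: 25 − 337 = -312°, but |-312| > 180 so the shorter arc goes the other way: Δh = -312 + 360 = 48°.
H = 337 + 0.07 × (48) = 340.36 → 340°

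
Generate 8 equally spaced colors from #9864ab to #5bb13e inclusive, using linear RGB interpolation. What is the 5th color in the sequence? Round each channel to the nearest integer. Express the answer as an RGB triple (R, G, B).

With 8 swatches and endpoints inclusive, swatch 5 sits at t = (5 − 1)/(8 − 1) = 4/7 ≈ 0.5714.
#9864ab → (152, 100, 171); #5bb13e → (91, 177, 62).
R = 152 + 0.5714 × (91 − 152) = 117.145 → 117
G = 100 + 0.5714 × (177 − 100) = 143.998 → 144
B = 171 + 0.5714 × (62 − 171) = 108.717 → 109

(117, 144, 109)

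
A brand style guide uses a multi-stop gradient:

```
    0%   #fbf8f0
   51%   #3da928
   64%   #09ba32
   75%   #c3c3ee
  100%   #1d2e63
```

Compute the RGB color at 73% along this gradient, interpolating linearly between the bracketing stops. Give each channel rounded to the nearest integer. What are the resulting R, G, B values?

(161, 193, 204)

73% lies between the 64% and 75% stops, so the local fraction is t = (73 − 64)/(75 − 64) = 9/11 ≈ 0.8182.
#09ba32 → (9, 186, 50); #c3c3ee → (195, 195, 238).
R = 9 + 0.8182 × (195 − 9) = 161.185 → 161
G = 186 + 0.8182 × (195 − 186) = 193.364 → 193
B = 50 + 0.8182 × (238 − 50) = 203.822 → 204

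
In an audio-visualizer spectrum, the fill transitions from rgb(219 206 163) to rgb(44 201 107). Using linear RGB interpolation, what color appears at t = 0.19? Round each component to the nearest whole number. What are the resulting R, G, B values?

(186, 205, 152)

R = 219 + 0.19 × (44 − 219) = 219 + 0.19 × -175 = 185.75 → 186
G = 206 + 0.19 × (201 − 206) = 206 + 0.19 × -5 = 205.05 → 205
B = 163 + 0.19 × (107 − 163) = 163 + 0.19 × -56 = 152.36 → 152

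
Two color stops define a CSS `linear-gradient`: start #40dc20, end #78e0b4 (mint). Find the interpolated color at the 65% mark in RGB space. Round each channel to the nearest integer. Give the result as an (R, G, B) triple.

(100, 223, 128)

#40dc20 → (64, 220, 32); #78e0b4 → (120, 224, 180).
65% corresponds to t = 0.65.
R = 64 + 0.65 × (120 − 64) = 64 + 0.65 × 56 = 100.4 → 100
G = 220 + 0.65 × (224 − 220) = 220 + 0.65 × 4 = 222.6 → 223
B = 32 + 0.65 × (180 − 32) = 32 + 0.65 × 148 = 128.2 → 128
So the blended color is (100, 223, 128), about #64df80.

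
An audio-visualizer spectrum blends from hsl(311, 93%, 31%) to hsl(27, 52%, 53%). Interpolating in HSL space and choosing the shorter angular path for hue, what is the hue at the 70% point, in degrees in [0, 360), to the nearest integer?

4

Hue: 27 − 311 = -284°, but |-284| > 180 so the shorter arc goes the other way: Δh = -284 + 360 = 76°.
H = 311 + 0.7 × (76) = 364.2 → 364 → 364 mod 360 = 4°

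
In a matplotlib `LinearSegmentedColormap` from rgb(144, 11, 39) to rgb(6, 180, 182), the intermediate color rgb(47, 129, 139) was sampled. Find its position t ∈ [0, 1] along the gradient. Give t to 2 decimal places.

Invert the lerp on the G channel (largest span, 169): t = (129 − 11) / (180 − 11) = 118/169 = 0.69822.
Check on R: (47 − 144)/(6 − 144) = 0.7029 ✓

0.70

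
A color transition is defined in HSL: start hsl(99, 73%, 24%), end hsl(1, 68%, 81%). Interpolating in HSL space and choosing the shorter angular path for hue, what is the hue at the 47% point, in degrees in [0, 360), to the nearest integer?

Hue arc: Δh = 1 − 99 = -98° (|Δh| ≤ 180, already the shorter path).
H = 99 + 0.47 × (-98) = 52.94 → 53°

53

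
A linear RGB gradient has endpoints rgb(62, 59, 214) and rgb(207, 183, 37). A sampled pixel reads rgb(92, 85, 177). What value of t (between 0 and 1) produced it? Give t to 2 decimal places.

0.21

Invert the lerp on the B channel (largest span, 177): t = (177 − 214) / (37 − 214) = -37/-177 = 0.20904.
Check on R: (92 − 62)/(207 − 62) = 0.2069 ✓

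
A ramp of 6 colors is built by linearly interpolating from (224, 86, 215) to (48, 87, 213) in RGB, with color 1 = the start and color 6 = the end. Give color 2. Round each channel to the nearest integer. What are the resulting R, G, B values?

(189, 86, 215)

With 6 swatches and endpoints inclusive, swatch 2 sits at t = (2 − 1)/(6 − 1) = 1/5 ≈ 0.2.
R = 224 + 0.2 × (48 − 224) = 188.8 → 189
G = 86 + 0.2 × (87 − 86) = 86.2 → 86
B = 215 + 0.2 × (213 − 215) = 214.6 → 215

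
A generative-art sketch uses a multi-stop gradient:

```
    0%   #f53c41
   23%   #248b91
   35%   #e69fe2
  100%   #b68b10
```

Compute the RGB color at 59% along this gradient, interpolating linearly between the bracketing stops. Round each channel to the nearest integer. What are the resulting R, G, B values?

(212, 152, 148)

59% lies between the 35% and 100% stops, so the local fraction is t = (59 − 35)/(100 − 35) = 24/65 ≈ 0.3692.
#e69fe2 → (230, 159, 226); #b68b10 → (182, 139, 16).
R = 230 + 0.3692 × (182 − 230) = 212.278 → 212
G = 159 + 0.3692 × (139 − 159) = 151.616 → 152
B = 226 + 0.3692 × (16 − 226) = 148.468 → 148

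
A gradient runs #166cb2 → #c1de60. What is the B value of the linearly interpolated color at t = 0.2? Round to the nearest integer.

B₁ = 178 (from #166cb2), B₂ = 96 (from #c1de60).
B = 178 + 0.2 × (96 − 178) = 161.6 → 162

162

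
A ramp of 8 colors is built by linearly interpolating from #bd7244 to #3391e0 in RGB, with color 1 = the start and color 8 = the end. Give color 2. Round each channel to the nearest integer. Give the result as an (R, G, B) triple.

With 8 swatches and endpoints inclusive, swatch 2 sits at t = (2 − 1)/(8 − 1) = 1/7 ≈ 0.1429.
#bd7244 → (189, 114, 68); #3391e0 → (51, 145, 224).
R = 189 + 0.1429 × (51 − 189) = 169.28 → 169
G = 114 + 0.1429 × (145 − 114) = 118.43 → 118
B = 68 + 0.1429 × (224 − 68) = 90.292 → 90

(169, 118, 90)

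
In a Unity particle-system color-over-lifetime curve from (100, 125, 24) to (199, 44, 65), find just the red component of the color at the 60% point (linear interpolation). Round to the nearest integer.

R = 100 + 0.6 × (199 − 100) = 159.4 → 159

159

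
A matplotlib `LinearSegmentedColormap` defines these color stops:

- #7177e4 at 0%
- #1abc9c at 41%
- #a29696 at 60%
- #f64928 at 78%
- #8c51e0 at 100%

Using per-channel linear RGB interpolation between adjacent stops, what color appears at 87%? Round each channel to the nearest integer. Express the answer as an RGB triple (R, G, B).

87% lies between the 78% and 100% stops, so the local fraction is t = (87 − 78)/(100 − 78) = 9/22 ≈ 0.4091.
#f64928 → (246, 73, 40); #8c51e0 → (140, 81, 224).
R = 246 + 0.4091 × (140 − 246) = 202.635 → 203
G = 73 + 0.4091 × (81 − 73) = 76.273 → 76
B = 40 + 0.4091 × (224 − 40) = 115.274 → 115

(203, 76, 115)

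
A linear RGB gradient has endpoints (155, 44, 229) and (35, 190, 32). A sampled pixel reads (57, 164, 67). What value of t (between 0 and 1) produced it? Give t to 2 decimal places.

Invert the lerp on the B channel (largest span, 197): t = (67 − 229) / (32 − 229) = -162/-197 = 0.82234.
Check on R: (57 − 155)/(35 − 155) = 0.8167 ✓

0.82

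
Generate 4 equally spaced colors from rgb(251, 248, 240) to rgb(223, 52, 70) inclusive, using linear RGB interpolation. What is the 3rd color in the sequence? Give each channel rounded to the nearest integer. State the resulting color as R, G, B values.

(232, 117, 127)

With 4 swatches and endpoints inclusive, swatch 3 sits at t = (3 − 1)/(4 − 1) = 2/3 ≈ 0.6667.
R = 251 + 0.6667 × (223 − 251) = 232.332 → 232
G = 248 + 0.6667 × (52 − 248) = 117.327 → 117
B = 240 + 0.6667 × (70 − 240) = 126.661 → 127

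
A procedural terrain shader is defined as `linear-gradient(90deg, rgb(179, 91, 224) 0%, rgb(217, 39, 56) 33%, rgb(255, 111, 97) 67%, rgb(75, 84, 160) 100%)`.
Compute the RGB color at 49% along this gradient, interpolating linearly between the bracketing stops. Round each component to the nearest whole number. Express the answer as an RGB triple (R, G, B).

(235, 73, 75)

49% lies between the 33% and 67% stops, so the local fraction is t = (49 − 33)/(67 − 33) = 16/34 ≈ 0.4706.
R = 217 + 0.4706 × (255 − 217) = 234.883 → 235
G = 39 + 0.4706 × (111 − 39) = 72.883 → 73
B = 56 + 0.4706 × (97 − 56) = 75.295 → 75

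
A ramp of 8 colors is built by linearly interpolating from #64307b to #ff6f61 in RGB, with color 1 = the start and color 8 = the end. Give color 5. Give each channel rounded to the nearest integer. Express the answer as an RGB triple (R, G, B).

(189, 84, 108)

With 8 swatches and endpoints inclusive, swatch 5 sits at t = (5 − 1)/(8 − 1) = 4/7 ≈ 0.5714.
#64307b → (100, 48, 123); #ff6f61 → (255, 111, 97).
R = 100 + 0.5714 × (255 − 100) = 188.567 → 189
G = 48 + 0.5714 × (111 − 48) = 83.998 → 84
B = 123 + 0.5714 × (97 − 123) = 108.144 → 108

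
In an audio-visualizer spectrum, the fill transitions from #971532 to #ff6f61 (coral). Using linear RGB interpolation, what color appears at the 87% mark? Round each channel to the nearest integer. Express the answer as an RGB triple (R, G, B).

#971532 → (151, 21, 50); #ff6f61 → (255, 111, 97).
87% corresponds to t = 0.87.
R = 151 + 0.87 × (255 − 151) = 151 + 0.87 × 104 = 241.48 → 241
G = 21 + 0.87 × (111 − 21) = 21 + 0.87 × 90 = 99.3 → 99
B = 50 + 0.87 × (97 − 50) = 50 + 0.87 × 47 = 90.89 → 91
So the blended color is (241, 99, 91), about #f1635b.

(241, 99, 91)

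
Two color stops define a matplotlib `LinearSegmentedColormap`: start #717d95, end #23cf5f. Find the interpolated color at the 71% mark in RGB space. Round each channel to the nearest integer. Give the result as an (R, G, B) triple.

(58, 183, 111)

#717d95 → (113, 125, 149); #23cf5f → (35, 207, 95).
71% corresponds to t = 0.71.
R = 113 + 0.71 × (35 − 113) = 113 + 0.71 × -78 = 57.62 → 58
G = 125 + 0.71 × (207 − 125) = 125 + 0.71 × 82 = 183.22 → 183
B = 149 + 0.71 × (95 − 149) = 149 + 0.71 × -54 = 110.66 → 111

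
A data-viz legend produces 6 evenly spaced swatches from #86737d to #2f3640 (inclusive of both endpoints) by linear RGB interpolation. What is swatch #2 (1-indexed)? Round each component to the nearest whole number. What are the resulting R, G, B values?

(117, 103, 113)

With 6 swatches and endpoints inclusive, swatch 2 sits at t = (2 − 1)/(6 − 1) = 1/5 ≈ 0.2.
#86737d → (134, 115, 125); #2f3640 → (47, 54, 64).
R = 134 + 0.2 × (47 − 134) = 116.6 → 117
G = 115 + 0.2 × (54 − 115) = 102.8 → 103
B = 125 + 0.2 × (64 − 125) = 112.8 → 113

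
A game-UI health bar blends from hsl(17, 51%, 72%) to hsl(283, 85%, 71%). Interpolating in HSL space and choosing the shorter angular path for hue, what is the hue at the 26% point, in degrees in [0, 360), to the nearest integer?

Hue: 283 − 17 = 266°, but |266| > 180 so the shorter arc goes the other way: Δh = 266 − 360 = -94°.
H = 17 + 0.26 × (-94) = -7.44 → -7 → -7 mod 360 = 353°

353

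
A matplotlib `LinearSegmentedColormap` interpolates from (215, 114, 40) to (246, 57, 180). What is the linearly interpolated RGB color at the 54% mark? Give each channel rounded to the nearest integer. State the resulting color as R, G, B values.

54% corresponds to t = 0.54.
R = 215 + 0.54 × (246 − 215) = 215 + 0.54 × 31 = 231.74 → 232
G = 114 + 0.54 × (57 − 114) = 114 + 0.54 × -57 = 83.22 → 83
B = 40 + 0.54 × (180 − 40) = 40 + 0.54 × 140 = 115.6 → 116
So the blended color is (232, 83, 116), about #e85374.

(232, 83, 116)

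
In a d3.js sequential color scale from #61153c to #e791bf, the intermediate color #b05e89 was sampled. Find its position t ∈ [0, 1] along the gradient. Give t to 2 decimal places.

0.59

Invert the lerp on the R channel (largest span, 134): t = (176 − 97) / (231 − 97) = 79/134 = 0.58955.
Check on G: (94 − 21)/(145 − 21) = 0.5887 ✓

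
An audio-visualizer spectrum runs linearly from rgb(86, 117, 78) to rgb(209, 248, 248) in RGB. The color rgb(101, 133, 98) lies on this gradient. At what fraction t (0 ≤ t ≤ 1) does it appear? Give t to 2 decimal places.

Invert the lerp on the B channel (largest span, 170): t = (98 − 78) / (248 − 78) = 20/170 = 0.11765.
Check on R: (101 − 86)/(209 − 86) = 0.122 ✓

0.12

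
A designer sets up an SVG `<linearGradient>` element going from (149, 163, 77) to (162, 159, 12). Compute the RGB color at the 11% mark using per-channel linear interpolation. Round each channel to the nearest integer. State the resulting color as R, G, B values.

11% corresponds to t = 0.11.
R = 149 + 0.11 × (162 − 149) = 149 + 0.11 × 13 = 150.43 → 150
G = 163 + 0.11 × (159 − 163) = 163 + 0.11 × -4 = 162.56 → 163
B = 77 + 0.11 × (12 − 77) = 77 + 0.11 × -65 = 69.85 → 70

(150, 163, 70)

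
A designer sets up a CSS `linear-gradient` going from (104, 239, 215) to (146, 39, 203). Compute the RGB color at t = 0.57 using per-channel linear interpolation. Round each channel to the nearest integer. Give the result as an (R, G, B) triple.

(128, 125, 208)

R = 104 + 0.57 × (146 − 104) = 104 + 0.57 × 42 = 127.94 → 128
G = 239 + 0.57 × (39 − 239) = 239 + 0.57 × -200 = 125 → 125
B = 215 + 0.57 × (203 − 215) = 215 + 0.57 × -12 = 208.16 → 208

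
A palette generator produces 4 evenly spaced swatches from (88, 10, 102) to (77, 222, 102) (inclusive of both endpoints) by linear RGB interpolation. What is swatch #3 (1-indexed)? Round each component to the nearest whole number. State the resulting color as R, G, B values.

With 4 swatches and endpoints inclusive, swatch 3 sits at t = (3 − 1)/(4 − 1) = 2/3 ≈ 0.6667.
R = 88 + 0.6667 × (77 − 88) = 80.666 → 81
G = 10 + 0.6667 × (222 − 10) = 151.34 → 151
B = 102 + 0.6667 × (102 − 102) = 102 → 102

(81, 151, 102)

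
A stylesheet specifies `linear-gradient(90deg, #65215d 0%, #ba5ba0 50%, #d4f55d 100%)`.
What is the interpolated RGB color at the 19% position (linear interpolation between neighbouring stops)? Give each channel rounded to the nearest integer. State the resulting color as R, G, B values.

19% lies between the 0% and 50% stops, so the local fraction is t = (19 − 0)/(50 − 0) = 19/50 ≈ 0.38.
#65215d → (101, 33, 93); #ba5ba0 → (186, 91, 160).
R = 101 + 0.38 × (186 − 101) = 133.3 → 133
G = 33 + 0.38 × (91 − 33) = 55.04 → 55
B = 93 + 0.38 × (160 − 93) = 118.46 → 118

(133, 55, 118)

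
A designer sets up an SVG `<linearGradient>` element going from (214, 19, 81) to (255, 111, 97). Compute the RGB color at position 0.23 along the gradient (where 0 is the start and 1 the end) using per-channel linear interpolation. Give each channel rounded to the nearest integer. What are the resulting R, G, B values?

(223, 40, 85)

R = 214 + 0.23 × (255 − 214) = 214 + 0.23 × 41 = 223.43 → 223
G = 19 + 0.23 × (111 − 19) = 19 + 0.23 × 92 = 40.16 → 40
B = 81 + 0.23 × (97 − 81) = 81 + 0.23 × 16 = 84.68 → 85
So the blended color is (223, 40, 85), about #df2855.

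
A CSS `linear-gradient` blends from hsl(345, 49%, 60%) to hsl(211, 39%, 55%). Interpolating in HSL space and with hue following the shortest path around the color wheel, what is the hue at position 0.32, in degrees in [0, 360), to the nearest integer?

Hue arc: Δh = 211 − 345 = -134° (|Δh| ≤ 180, already the shorter path).
H = 345 + 0.32 × (-134) = 302.12 → 302°

302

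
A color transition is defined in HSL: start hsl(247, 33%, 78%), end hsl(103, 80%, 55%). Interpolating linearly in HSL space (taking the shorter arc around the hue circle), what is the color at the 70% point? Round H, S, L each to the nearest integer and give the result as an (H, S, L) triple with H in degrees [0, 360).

Hue arc: Δh = 103 − 247 = -144° (|Δh| ≤ 180, already the shorter path).
H = 247 + 0.7 × (-144) = 146.2 → 146°
S = 33 + 0.7 × (80 − 33) = 65.9 → 66%
L = 78 + 0.7 × (55 − 78) = 61.9 → 62%

(146, 66, 62)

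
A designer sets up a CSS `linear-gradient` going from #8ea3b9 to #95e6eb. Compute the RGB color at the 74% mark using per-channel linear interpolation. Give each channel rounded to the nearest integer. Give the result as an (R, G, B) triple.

#8ea3b9 → (142, 163, 185); #95e6eb → (149, 230, 235).
74% corresponds to t = 0.74.
R = 142 + 0.74 × (149 − 142) = 142 + 0.74 × 7 = 147.18 → 147
G = 163 + 0.74 × (230 − 163) = 163 + 0.74 × 67 = 212.58 → 213
B = 185 + 0.74 × (235 − 185) = 185 + 0.74 × 50 = 222 → 222

(147, 213, 222)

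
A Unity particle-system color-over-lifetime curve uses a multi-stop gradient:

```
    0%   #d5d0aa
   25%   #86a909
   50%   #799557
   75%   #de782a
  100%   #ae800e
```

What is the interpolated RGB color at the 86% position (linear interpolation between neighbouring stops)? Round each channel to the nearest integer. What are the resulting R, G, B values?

86% lies between the 75% and 100% stops, so the local fraction is t = (86 − 75)/(100 − 75) = 11/25 ≈ 0.44.
#de782a → (222, 120, 42); #ae800e → (174, 128, 14).
R = 222 + 0.44 × (174 − 222) = 200.88 → 201
G = 120 + 0.44 × (128 − 120) = 123.52 → 124
B = 42 + 0.44 × (14 − 42) = 29.68 → 30

(201, 124, 30)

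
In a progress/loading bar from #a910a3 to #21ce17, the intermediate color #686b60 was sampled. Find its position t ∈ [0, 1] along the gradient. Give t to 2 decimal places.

0.48

Invert the lerp on the G channel (largest span, 190): t = (107 − 16) / (206 − 16) = 91/190 = 0.47895.
Check on R: (104 − 169)/(33 − 169) = 0.4779 ✓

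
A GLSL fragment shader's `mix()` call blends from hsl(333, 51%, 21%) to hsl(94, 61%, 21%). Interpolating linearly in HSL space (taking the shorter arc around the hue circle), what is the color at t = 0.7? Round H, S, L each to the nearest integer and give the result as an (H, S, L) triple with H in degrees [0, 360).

(58, 58, 21)

Hue: 94 − 333 = -239°, but |-239| > 180 so the shorter arc goes the other way: Δh = -239 + 360 = 121°.
H = 333 + 0.7 × (121) = 417.7 → 418 → 418 mod 360 = 58°
S = 51 + 0.7 × (61 − 51) = 58 → 58%
L = 21 + 0.7 × (21 − 21) = 21 → 21%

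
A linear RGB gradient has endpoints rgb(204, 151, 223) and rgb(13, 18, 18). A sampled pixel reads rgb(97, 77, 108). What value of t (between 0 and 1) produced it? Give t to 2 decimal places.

Invert the lerp on the B channel (largest span, 205): t = (108 − 223) / (18 − 223) = -115/-205 = 0.56098.
Check on R: (97 − 204)/(13 − 204) = 0.5602 ✓

0.56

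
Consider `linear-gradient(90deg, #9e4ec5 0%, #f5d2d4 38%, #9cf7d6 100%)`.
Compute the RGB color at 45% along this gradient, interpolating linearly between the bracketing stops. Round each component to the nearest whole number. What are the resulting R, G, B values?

(235, 214, 212)

45% lies between the 38% and 100% stops, so the local fraction is t = (45 − 38)/(100 − 38) = 7/62 ≈ 0.1129.
#f5d2d4 → (245, 210, 212); #9cf7d6 → (156, 247, 214).
R = 245 + 0.1129 × (156 − 245) = 234.952 → 235
G = 210 + 0.1129 × (247 − 210) = 214.177 → 214
B = 212 + 0.1129 × (214 − 212) = 212.226 → 212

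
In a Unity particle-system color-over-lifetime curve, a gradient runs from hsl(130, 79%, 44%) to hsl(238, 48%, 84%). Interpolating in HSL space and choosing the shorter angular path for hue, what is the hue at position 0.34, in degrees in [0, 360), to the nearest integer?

167

Hue arc: Δh = 238 − 130 = 108° (|Δh| ≤ 180, already the shorter path).
H = 130 + 0.34 × (108) = 166.72 → 167°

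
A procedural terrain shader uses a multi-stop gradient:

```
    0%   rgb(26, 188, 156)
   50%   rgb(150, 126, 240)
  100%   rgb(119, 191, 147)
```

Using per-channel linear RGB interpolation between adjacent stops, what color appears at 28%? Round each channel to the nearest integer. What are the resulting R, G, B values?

28% lies between the 0% and 50% stops, so the local fraction is t = (28 − 0)/(50 − 0) = 28/50 ≈ 0.56.
R = 26 + 0.56 × (150 − 26) = 95.44 → 95
G = 188 + 0.56 × (126 − 188) = 153.28 → 153
B = 156 + 0.56 × (240 − 156) = 203.04 → 203

(95, 153, 203)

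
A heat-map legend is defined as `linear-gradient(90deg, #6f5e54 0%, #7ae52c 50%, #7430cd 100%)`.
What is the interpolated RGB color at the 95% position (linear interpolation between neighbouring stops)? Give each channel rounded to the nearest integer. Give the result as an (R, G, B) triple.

95% lies between the 50% and 100% stops, so the local fraction is t = (95 − 50)/(100 − 50) = 45/50 ≈ 0.9.
#7ae52c → (122, 229, 44); #7430cd → (116, 48, 205).
R = 122 + 0.9 × (116 − 122) = 116.6 → 117
G = 229 + 0.9 × (48 − 229) = 66.1 → 66
B = 44 + 0.9 × (205 − 44) = 188.9 → 189

(117, 66, 189)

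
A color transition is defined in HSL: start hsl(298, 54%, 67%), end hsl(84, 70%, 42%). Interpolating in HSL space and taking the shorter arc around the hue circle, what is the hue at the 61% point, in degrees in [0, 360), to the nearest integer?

Hue: 84 − 298 = -214°, but |-214| > 180 so the shorter arc goes the other way: Δh = -214 + 360 = 146°.
H = 298 + 0.61 × (146) = 387.06 → 387 → 387 mod 360 = 27°

27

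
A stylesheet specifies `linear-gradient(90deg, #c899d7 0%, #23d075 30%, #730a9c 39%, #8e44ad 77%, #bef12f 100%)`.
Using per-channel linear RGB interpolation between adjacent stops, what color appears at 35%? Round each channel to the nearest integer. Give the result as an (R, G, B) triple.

35% lies between the 30% and 39% stops, so the local fraction is t = (35 − 30)/(39 − 30) = 5/9 ≈ 0.5556.
#23d075 → (35, 208, 117); #730a9c → (115, 10, 156).
R = 35 + 0.5556 × (115 − 35) = 79.448 → 79
G = 208 + 0.5556 × (10 − 208) = 97.991 → 98
B = 117 + 0.5556 × (156 − 117) = 138.668 → 139

(79, 98, 139)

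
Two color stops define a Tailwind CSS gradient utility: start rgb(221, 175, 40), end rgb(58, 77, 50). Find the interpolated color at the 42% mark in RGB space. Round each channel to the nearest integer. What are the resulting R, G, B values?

(153, 134, 44)

42% corresponds to t = 0.42.
R = 221 + 0.42 × (58 − 221) = 221 + 0.42 × -163 = 152.54 → 153
G = 175 + 0.42 × (77 − 175) = 175 + 0.42 × -98 = 133.84 → 134
B = 40 + 0.42 × (50 − 40) = 40 + 0.42 × 10 = 44.2 → 44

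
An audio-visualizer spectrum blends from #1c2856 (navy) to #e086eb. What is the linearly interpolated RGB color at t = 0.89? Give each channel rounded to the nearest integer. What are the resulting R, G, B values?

(202, 124, 219)

#1c2856 → (28, 40, 86); #e086eb → (224, 134, 235).
R = 28 + 0.89 × (224 − 28) = 28 + 0.89 × 196 = 202.44 → 202
G = 40 + 0.89 × (134 − 40) = 40 + 0.89 × 94 = 123.66 → 124
B = 86 + 0.89 × (235 − 86) = 86 + 0.89 × 149 = 218.61 → 219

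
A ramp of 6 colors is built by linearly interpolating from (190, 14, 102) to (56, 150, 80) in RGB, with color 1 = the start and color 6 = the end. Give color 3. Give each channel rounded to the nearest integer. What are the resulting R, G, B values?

With 6 swatches and endpoints inclusive, swatch 3 sits at t = (3 − 1)/(6 − 1) = 2/5 ≈ 0.4.
R = 190 + 0.4 × (56 − 190) = 136.4 → 136
G = 14 + 0.4 × (150 − 14) = 68.4 → 68
B = 102 + 0.4 × (80 − 102) = 93.2 → 93

(136, 68, 93)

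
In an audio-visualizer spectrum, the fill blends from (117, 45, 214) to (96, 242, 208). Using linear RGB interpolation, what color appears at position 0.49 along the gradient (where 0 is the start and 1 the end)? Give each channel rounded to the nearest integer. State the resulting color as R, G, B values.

(107, 142, 211)

R = 117 + 0.49 × (96 − 117) = 117 + 0.49 × -21 = 106.71 → 107
G = 45 + 0.49 × (242 − 45) = 45 + 0.49 × 197 = 141.53 → 142
B = 214 + 0.49 × (208 − 214) = 214 + 0.49 × -6 = 211.06 → 211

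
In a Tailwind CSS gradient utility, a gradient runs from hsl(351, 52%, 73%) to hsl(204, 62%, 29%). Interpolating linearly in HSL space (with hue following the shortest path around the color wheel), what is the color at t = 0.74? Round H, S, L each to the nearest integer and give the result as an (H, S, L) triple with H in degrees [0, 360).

Hue arc: Δh = 204 − 351 = -147° (|Δh| ≤ 180, already the shorter path).
H = 351 + 0.74 × (-147) = 242.22 → 242°
S = 52 + 0.74 × (62 − 52) = 59.4 → 59%
L = 73 + 0.74 × (29 − 73) = 40.44 → 40%

(242, 59, 40)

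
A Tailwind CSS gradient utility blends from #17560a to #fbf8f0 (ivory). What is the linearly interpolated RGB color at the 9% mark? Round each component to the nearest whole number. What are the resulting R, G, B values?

(44, 101, 31)

#17560a → (23, 86, 10); #fbf8f0 → (251, 248, 240).
9% corresponds to t = 0.09.
R = 23 + 0.09 × (251 − 23) = 23 + 0.09 × 228 = 43.52 → 44
G = 86 + 0.09 × (248 − 86) = 86 + 0.09 × 162 = 100.58 → 101
B = 10 + 0.09 × (240 − 10) = 10 + 0.09 × 230 = 30.7 → 31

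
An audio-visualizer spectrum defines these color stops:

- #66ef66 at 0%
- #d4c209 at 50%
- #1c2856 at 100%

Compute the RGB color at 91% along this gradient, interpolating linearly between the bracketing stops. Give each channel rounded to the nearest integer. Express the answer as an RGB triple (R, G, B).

(61, 68, 72)

91% lies between the 50% and 100% stops, so the local fraction is t = (91 − 50)/(100 − 50) = 41/50 ≈ 0.82.
#d4c209 → (212, 194, 9); #1c2856 → (28, 40, 86).
R = 212 + 0.82 × (28 − 212) = 61.12 → 61
G = 194 + 0.82 × (40 − 194) = 67.72 → 68
B = 9 + 0.82 × (86 − 9) = 72.14 → 72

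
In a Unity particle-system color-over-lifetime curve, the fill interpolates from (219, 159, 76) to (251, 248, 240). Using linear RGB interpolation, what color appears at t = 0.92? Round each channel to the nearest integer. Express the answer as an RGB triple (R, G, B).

(248, 241, 227)

R = 219 + 0.92 × (251 − 219) = 219 + 0.92 × 32 = 248.44 → 248
G = 159 + 0.92 × (248 − 159) = 159 + 0.92 × 89 = 240.88 → 241
B = 76 + 0.92 × (240 − 76) = 76 + 0.92 × 164 = 226.88 → 227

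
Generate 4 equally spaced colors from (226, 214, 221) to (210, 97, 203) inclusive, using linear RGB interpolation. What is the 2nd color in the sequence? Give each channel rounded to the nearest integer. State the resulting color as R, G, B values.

(221, 175, 215)

With 4 swatches and endpoints inclusive, swatch 2 sits at t = (2 − 1)/(4 − 1) = 1/3 ≈ 0.3333.
R = 226 + 0.3333 × (210 − 226) = 220.667 → 221
G = 214 + 0.3333 × (97 − 214) = 175.004 → 175
B = 221 + 0.3333 × (203 − 221) = 215.001 → 215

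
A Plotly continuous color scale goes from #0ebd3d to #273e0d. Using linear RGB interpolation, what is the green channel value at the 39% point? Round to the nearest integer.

G₁ = 189 (from #0ebd3d), G₂ = 62 (from #273e0d).
G = 189 + 0.39 × (62 − 189) = 139.47 → 139

139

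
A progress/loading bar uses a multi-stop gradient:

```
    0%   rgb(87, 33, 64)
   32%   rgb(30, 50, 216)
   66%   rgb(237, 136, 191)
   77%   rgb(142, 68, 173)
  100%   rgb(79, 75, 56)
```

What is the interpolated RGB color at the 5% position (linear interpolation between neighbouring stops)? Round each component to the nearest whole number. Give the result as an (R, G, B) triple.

5% lies between the 0% and 32% stops, so the local fraction is t = (5 − 0)/(32 − 0) = 5/32 ≈ 0.1562.
R = 87 + 0.1562 × (30 − 87) = 78.097 → 78
G = 33 + 0.1562 × (50 − 33) = 35.655 → 36
B = 64 + 0.1562 × (216 − 64) = 87.742 → 88

(78, 36, 88)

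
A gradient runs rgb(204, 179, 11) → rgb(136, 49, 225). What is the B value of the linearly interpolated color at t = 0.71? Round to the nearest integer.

B = 11 + 0.71 × (225 − 11) = 162.94 → 163

163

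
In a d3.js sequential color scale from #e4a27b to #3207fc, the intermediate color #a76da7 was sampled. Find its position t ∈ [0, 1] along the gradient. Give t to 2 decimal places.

Invert the lerp on the R channel (largest span, 178): t = (167 − 228) / (50 − 228) = -61/-178 = 0.3427.
Check on G: (109 − 162)/(7 − 162) = 0.3419 ✓

0.34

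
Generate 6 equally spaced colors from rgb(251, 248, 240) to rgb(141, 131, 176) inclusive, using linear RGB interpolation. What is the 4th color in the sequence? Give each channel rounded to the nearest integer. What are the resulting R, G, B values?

With 6 swatches and endpoints inclusive, swatch 4 sits at t = (4 − 1)/(6 − 1) = 3/5 ≈ 0.6.
R = 251 + 0.6 × (141 − 251) = 185 → 185
G = 248 + 0.6 × (131 − 248) = 177.8 → 178
B = 240 + 0.6 × (176 − 240) = 201.6 → 202

(185, 178, 202)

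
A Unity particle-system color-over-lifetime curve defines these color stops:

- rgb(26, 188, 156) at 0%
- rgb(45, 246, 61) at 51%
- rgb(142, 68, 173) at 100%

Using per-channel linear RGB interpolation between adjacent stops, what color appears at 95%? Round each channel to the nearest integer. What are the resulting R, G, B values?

95% lies between the 51% and 100% stops, so the local fraction is t = (95 − 51)/(100 − 51) = 44/49 ≈ 0.898.
R = 45 + 0.898 × (142 − 45) = 132.106 → 132
G = 246 + 0.898 × (68 − 246) = 86.156 → 86
B = 61 + 0.898 × (173 − 61) = 161.576 → 162

(132, 86, 162)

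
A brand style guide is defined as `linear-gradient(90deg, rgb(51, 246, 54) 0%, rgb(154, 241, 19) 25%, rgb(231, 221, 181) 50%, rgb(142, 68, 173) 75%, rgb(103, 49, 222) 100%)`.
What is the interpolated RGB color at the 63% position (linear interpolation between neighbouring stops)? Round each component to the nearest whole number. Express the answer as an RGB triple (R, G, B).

63% lies between the 50% and 75% stops, so the local fraction is t = (63 − 50)/(75 − 50) = 13/25 ≈ 0.52.
R = 231 + 0.52 × (142 − 231) = 184.72 → 185
G = 221 + 0.52 × (68 − 221) = 141.44 → 141
B = 181 + 0.52 × (173 − 181) = 176.84 → 177

(185, 141, 177)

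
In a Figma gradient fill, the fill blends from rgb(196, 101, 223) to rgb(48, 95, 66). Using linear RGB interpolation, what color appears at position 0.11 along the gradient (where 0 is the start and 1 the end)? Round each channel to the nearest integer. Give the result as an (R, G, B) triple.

(180, 100, 206)

R = 196 + 0.11 × (48 − 196) = 196 + 0.11 × -148 = 179.72 → 180
G = 101 + 0.11 × (95 − 101) = 101 + 0.11 × -6 = 100.34 → 100
B = 223 + 0.11 × (66 − 223) = 223 + 0.11 × -157 = 205.73 → 206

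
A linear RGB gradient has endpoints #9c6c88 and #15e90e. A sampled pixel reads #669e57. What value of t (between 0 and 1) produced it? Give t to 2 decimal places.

0.40

Invert the lerp on the R channel (largest span, 135): t = (102 − 156) / (21 − 156) = -54/-135 = 0.4.
Check on G: (158 − 108)/(233 − 108) = 0.4 ✓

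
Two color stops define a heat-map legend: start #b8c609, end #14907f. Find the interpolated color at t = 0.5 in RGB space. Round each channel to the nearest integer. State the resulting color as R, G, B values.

#b8c609 → (184, 198, 9); #14907f → (20, 144, 127).
R = 184 + 0.5 × (20 − 184) = 184 + 0.5 × -164 = 102 → 102
G = 198 + 0.5 × (144 − 198) = 198 + 0.5 × -54 = 171 → 171
B = 9 + 0.5 × (127 − 9) = 9 + 0.5 × 118 = 68 → 68

(102, 171, 68)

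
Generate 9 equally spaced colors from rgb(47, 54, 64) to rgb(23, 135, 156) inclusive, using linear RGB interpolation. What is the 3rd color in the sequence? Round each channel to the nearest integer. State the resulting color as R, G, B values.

(41, 74, 87)

With 9 swatches and endpoints inclusive, swatch 3 sits at t = (3 − 1)/(9 − 1) = 2/8 ≈ 0.25.
R = 47 + 0.25 × (23 − 47) = 41 → 41
G = 54 + 0.25 × (135 − 54) = 74.25 → 74
B = 64 + 0.25 × (156 − 64) = 87 → 87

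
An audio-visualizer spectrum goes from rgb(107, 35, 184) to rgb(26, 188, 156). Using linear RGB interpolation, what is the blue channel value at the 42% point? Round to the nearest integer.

172

B = 184 + 0.42 × (156 − 184) = 172.24 → 172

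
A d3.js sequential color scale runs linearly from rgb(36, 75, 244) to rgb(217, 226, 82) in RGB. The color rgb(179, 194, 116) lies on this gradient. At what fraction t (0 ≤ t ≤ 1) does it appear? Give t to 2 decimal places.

0.79

Invert the lerp on the R channel (largest span, 181): t = (179 − 36) / (217 − 36) = 143/181 = 0.79006.
Check on G: (194 − 75)/(226 − 75) = 0.7881 ✓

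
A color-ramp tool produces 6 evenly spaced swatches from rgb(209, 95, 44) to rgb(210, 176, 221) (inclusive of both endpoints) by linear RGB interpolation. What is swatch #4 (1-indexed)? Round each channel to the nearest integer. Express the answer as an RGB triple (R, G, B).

(210, 144, 150)

With 6 swatches and endpoints inclusive, swatch 4 sits at t = (4 − 1)/(6 − 1) = 3/5 ≈ 0.6.
R = 209 + 0.6 × (210 − 209) = 209.6 → 210
G = 95 + 0.6 × (176 − 95) = 143.6 → 144
B = 44 + 0.6 × (221 − 44) = 150.2 → 150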